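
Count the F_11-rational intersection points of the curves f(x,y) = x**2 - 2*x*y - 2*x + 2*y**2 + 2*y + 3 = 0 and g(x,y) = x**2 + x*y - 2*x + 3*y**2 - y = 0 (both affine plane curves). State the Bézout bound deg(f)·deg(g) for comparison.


Common zeros: {(3, 9), (4, 3), (9, 8), (10, 2)}; count = 4; Bézout bound = 4.

deg(f) = 2, deg(g) = 2, so Bézout bound = 4.
Scan x ∈ F_11. For each x, list the y ∈ F_11 with f(x, y) ≡ 0 and those with g(x, y) ≡ 0 (mod 11); the common zeros in that column are the intersection.
  x = 0: f ≡ 0 at y ∈ ∅; g ≡ 0 at y ∈ {0, 4}; common: ∅.
  x = 1: f ≡ 0 at y ∈ ∅; g ≡ 0 at y ∈ {2, 9}; common: ∅.
  x = 2: f ≡ 0 at y ∈ ∅; g ≡ 0 at y ∈ {0, 7}; common: ∅.
  x = 3: f ≡ 0 at y ∈ {4, 9}; g ≡ 0 at y ∈ {5, 9}; common: {9}.
  x = 4: f ≡ 0 at y ∈ {0, 3}; g ≡ 0 at y ∈ {3, 7}; common: {3}.
  x = 5: f ≡ 0 at y ∈ ∅; g ≡ 0 at y ∈ {1, 5}; common: ∅.
  x = 6: f ≡ 0 at y ∈ {7, 9}; g ≡ 0 at y ∈ {3, 10}; common: ∅.
  x = 7: f ≡ 0 at y ∈ {2, 4}; g ≡ 0 at y ∈ {1, 8}; common: ∅.
  x = 8: f ≡ 0 at y ∈ ∅; g ≡ 0 at y ∈ {6, 10}; common: ∅.
  x = 9: f ≡ 0 at y ∈ {0, 8}; g ≡ 0 at y ∈ {4, 8}; common: {8}.
  x = 10: f ≡ 0 at y ∈ {2, 7}; g ≡ 0 at y ∈ {2, 6}; common: {2}.
Collecting: common zeros = {(3, 9), (4, 3), (9, 8), (10, 2)}, so the count is 4.
Comparison with the Bézout bound: 4 ≤ 4 = deg(f)·deg(g), as expected for curves with no common component (the bound is attained).


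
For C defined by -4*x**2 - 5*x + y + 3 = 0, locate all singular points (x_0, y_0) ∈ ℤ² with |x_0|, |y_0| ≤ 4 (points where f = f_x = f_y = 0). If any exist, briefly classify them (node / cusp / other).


No singular points in the scanned grid; C is smooth there.

Compute partial derivatives:
  f_x = -8*x - 5.
  f_y = 1.
f_y = 1 is a nonzero constant, so f_y never vanishes: no point (x, y) can satisfy f = f_x = f_y = 0. In particular no (x, y) ∈ {−4, ..., 4}² is singular; the curve is smooth.


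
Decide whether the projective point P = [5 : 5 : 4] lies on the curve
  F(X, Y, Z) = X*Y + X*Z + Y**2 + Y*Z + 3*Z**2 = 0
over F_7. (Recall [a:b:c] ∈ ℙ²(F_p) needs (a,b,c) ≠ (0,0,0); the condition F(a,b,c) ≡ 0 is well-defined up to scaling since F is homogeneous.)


F(5,5,4) ≡ 5 (mod 7); P is NOT on the curve.

Evaluate F(5, 5, 4) term-by-term (mod 7).
  X*Y ↦ 1·5·5·1 = 25
  X*Z ↦ 1·5·1·4 = 20
  Y**2 ↦ 1·1·25·1 = 25
  Y*Z ↦ 1·1·5·4 = 20
  3*Z**2 ↦ 3·1·1·16 = 48
Sum: F(5, 5, 4) = (25) + (20) + (25) + (20) + (48) = 138.
Reducing mod 7: 138 ≡ 5 (mod 7).
Since F(a, b, c) ≡ 5 ≠ 0 (mod 7), P does NOT lie on the curve.


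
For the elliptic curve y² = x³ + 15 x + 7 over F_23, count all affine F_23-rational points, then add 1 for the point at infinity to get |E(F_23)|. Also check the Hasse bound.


Affine points = {(1, 0), (4, 4), (4, 19), (5, 0), (7, 8), (7, 15), (8, 8), (8, 15), (11, 10), (11, 13), (12, 11), (12, 12), (17, 0), (20, 2), (20, 21)}; affine count = 15; |E(F_23)| = 16.

Discriminant check: Δ ∝ 4a³ + 27b² = 4·15³ + 27·7² = 4·3375 + 27·49 ≡ 11 (mod 23). Nonzero ⇒ E is nonsingular.
For each x ∈ F_23, compute rhs = x³ + 15·x + 7 mod 23, then count y ∈ F_23 with y² ≡ rhs.
  x = 0: rhs = 7, matching y values: none (0 points).
  x = 1: rhs = 0, matching y values: 0 (1 points).
  x = 2: rhs = 22, matching y values: none (0 points).
  x = 3: rhs = 10, matching y values: none (0 points).
  x = 4: rhs = 16, matching y values: 4, 19 (2 points).
  x = 5: rhs = 0, matching y values: 0 (1 points).
  x = 6: rhs = 14, matching y values: none (0 points).
  x = 7: rhs = 18, matching y values: 8, 15 (2 points).
  x = 8: rhs = 18, matching y values: 8, 15 (2 points).
  x = 9: rhs = 20, matching y values: none (0 points).
  x = 10: rhs = 7, matching y values: none (0 points).
  x = 11: rhs = 8, matching y values: 10, 13 (2 points).
  x = 12: rhs = 6, matching y values: 11, 12 (2 points).
  x = 13: rhs = 7, matching y values: none (0 points).
  x = 14: rhs = 17, matching y values: none (0 points).
  x = 15: rhs = 19, matching y values: none (0 points).
  x = 16: rhs = 19, matching y values: none (0 points).
  x = 17: rhs = 0, matching y values: 0 (1 points).
  x = 18: rhs = 14, matching y values: none (0 points).
  x = 19: rhs = 21, matching y values: none (0 points).
  x = 20: rhs = 4, matching y values: 2, 21 (2 points).
  x = 21: rhs = 15, matching y values: none (0 points).
  x = 22: rhs = 14, matching y values: none (0 points).
Total affine count: 15.
Full point count |E(F_23)| = 15 + 1 = 16.
Hasse bound: |16 − (23+1)| = |-8| = 8 ≤ 2√23 ≈ 9.5917 ✓.


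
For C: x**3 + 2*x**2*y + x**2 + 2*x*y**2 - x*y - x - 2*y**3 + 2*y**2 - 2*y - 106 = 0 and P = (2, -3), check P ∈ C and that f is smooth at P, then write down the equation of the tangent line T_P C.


Tangent line at P: 12*x - 86*y - 282 = 0.

Step 1: f(2, -3) = 0, so P lies on C.
Step 2: partial derivatives
  f_x(x, y) = 3*x**2 + 4*x*y + 2*x + 2*y**2 - y - 1, f_y(x, y) = 2*x**2 + 4*x*y - x - 6*y**2 + 4*y - 2.
  f_x(P) = 12, f_y(P) = -86 (gradient nonzero, so P is smooth).
Step 3: tangent line at P: 12·(x − 2) + -86·(y − -3) = 0.
Expanding: 12*x - 86*y - 282 = 0.


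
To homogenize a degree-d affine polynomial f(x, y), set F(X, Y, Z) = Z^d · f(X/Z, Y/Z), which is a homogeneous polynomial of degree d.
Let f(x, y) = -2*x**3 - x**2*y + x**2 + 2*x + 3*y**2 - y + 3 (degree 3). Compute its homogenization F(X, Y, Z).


F(X, Y, Z) = -2*X**3 - X**2*Y + X**2*Z + 2*X*Z**2 + 3*Y**2*Z - Y*Z**2 + 3*Z**3

deg(f) = 3.
Substitute x = X/Z, y = Y/Z into f, then multiply by Z^3.
  monomial -2·x^3·y^0 ↦ -2·X^3·Y^0·Z^0.
  monomial -1·x^2·y^1 ↦ -1·X^2·Y^1·Z^0.
  monomial 1·x^2·y^0 ↦ 1·X^2·Y^0·Z^1.
  monomial 2·x^1·y^0 ↦ 2·X^1·Y^0·Z^2.
  monomial 3·x^0·y^2 ↦ 3·X^0·Y^2·Z^1.
  monomial -1·x^0·y^1 ↦ -1·X^0·Y^1·Z^2.
  monomial 3·x^0·y^0 ↦ 3·X^0·Y^0·Z^3.
Collecting: F(X, Y, Z) = -2*X**3 - X**2*Y + X**2*Z + 2*X*Z**2 + 3*Y**2*Z - Y*Z**2 + 3*Z**3.


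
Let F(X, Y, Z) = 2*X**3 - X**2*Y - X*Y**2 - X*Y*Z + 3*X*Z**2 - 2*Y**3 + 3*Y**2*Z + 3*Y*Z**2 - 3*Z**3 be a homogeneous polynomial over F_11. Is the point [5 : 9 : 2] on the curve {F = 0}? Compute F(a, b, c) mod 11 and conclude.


F(5,9,2) ≡ 0 (mod 11); P is on the curve.

Evaluate F(5, 9, 2) term-by-term (mod 11).
  2*X**3 ↦ 2·125·1·1 = 250
  -X**2*Y ↦ -1·25·9·1 = -225
  -X*Y**2 ↦ -1·5·81·1 = -405
  -X*Y*Z ↦ -1·5·9·2 = -90
  3*X*Z**2 ↦ 3·5·1·4 = 60
  -2*Y**3 ↦ -2·1·729·1 = -1458
  3*Y**2*Z ↦ 3·1·81·2 = 486
  3*Y*Z**2 ↦ 3·1·9·4 = 108
  -3*Z**3 ↦ -3·1·1·8 = -24
Sum: F(5, 9, 2) = (250) + (-225) + (-405) + (-90) + (60) + (-1458) + (486) + (108) + (-24) = -1298.
Reducing mod 11: -1298 ≡ 0 (mod 11).
Since F(a, b, c) ≡ 0 (mod 11), P lies on the curve.


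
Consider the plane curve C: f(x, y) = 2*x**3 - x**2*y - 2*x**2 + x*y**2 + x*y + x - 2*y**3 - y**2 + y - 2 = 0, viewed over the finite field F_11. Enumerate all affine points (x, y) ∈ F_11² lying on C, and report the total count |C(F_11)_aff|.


Affine F_11-points: {(1, 10), (4, 1), (4, 5), (5, 2), (6, 8), (7, 9), (8, 0), (8, 9), (9, 2), (10, 2), (10, 6)}; count = 11.

For each of the 121 pairs (x, y) ∈ F_11², evaluate f(x, y) mod 11. Record the zeros.
  x = 0: [0↦9, 1↦7, 2↦2, 3↦4, 4↦1, 5↦3, 6↦9, 7↦7, 8↦7, 9↦8, 10↦9]  zeros at y ∈ ∅
  x = 1: [0↦10, 1↦9, 2↦7, 3↦3, 4↦7, 5↦7, 6↦2, 7↦2, 8↦6, 9↦2, 10↦0]  zeros at y ∈ {10}
  x = 2: [0↦8, 1↦6, 2↦5, 3↦4, 4↦2, 5↦9, 6↦2, 7↦2, 8↦8, 9↦8, 10↦1]  zeros at y ∈ ∅
  x = 3: [0↦4, 1↦10, 2↦8, 3↦8, 4↦9, 5↦10, 6↦10, 7↦8, 8↦3, 9↦5, 10↦2]  zeros at y ∈ ∅
  x = 4: [0↦10, 1↦0, 2↦6, 3↦5, 4↦7, 5↦0, 6↦5, 7↦10, 8↦3, 9↦5, 10↦4]  zeros at y ∈ {1, 5}
  x = 5: [0↦5, 1↦10, 2↦0, 3↦7, 4↦8, 5↦2, 6↦10, 7↦9, 8↦9, 9↦9, 10↦8]  zeros at y ∈ {2}
  x = 6: [0↦1, 1↦8, 2↦2, 3↦4, 4↦2, 5↦6, 6↦4, 7↦6, 8↦0, 9↦7, 10↦4]  zeros at y ∈ {8}
  x = 7: [0↦10, 1↦6, 2↦2, 3↦8, 4↦1, 5↦2, 6↦10, 7↦2, 8↦10, 9↦0, 10↦4]  zeros at y ∈ {9}
  x = 8: [0↦0, 1↦5, 2↦1, 3↦9, 4↦6, 5↦2, 6↦7, 7↦9, 8↦7, 9↦0, 10↦9]  zeros at y ∈ {0, 9}
  x = 9: [0↦5, 1↦6, 2↦0, 3↦8, 4↦7, 5↦7, 6↦7, 7↦6, 8↦3, 9↦8, 10↦9]  zeros at y ∈ {2}
  x = 10: [0↦4, 1↦10, 2↦0, 3↦6, 4↦5, 5↦7, 6↦0, 7↦5, 8↦10, 9↦3, 10↦5]  zeros at y ∈ {2, 6}
Collecting zeros: affine points = {(1, 10), (4, 1), (4, 5), (5, 2), (6, 8), (7, 9), (8, 0), (8, 9), (9, 2), (10, 2), (10, 6)}.
Total count |C(F_11)_aff| = 11.


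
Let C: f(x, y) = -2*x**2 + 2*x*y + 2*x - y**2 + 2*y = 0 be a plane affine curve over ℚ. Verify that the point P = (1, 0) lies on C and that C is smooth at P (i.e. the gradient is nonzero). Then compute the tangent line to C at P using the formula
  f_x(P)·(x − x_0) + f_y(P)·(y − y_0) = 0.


Tangent line at P: -2*x + 4*y + 2 = 0.

Step 1: f(1, 0) = 0, so P lies on C.
Step 2: partial derivatives
  f_x(x, y) = -4*x + 2*y + 2, f_y(x, y) = 2*x - 2*y + 2.
  f_x(P) = -2, f_y(P) = 4 (gradient nonzero, so P is smooth).
Step 3: tangent line at P: -2·(x − 1) + 4·(y − 0) = 0.
Expanding: -2*x + 4*y + 2 = 0.


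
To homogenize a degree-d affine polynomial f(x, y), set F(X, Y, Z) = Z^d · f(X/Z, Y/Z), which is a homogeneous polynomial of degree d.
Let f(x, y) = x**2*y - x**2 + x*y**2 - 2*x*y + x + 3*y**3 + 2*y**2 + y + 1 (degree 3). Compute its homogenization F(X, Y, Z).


F(X, Y, Z) = X**2*Y - X**2*Z + X*Y**2 - 2*X*Y*Z + X*Z**2 + 3*Y**3 + 2*Y**2*Z + Y*Z**2 + Z**3

deg(f) = 3.
Substitute x = X/Z, y = Y/Z into f, then multiply by Z^3.
  monomial 1·x^2·y^1 ↦ 1·X^2·Y^1·Z^0.
  monomial -1·x^2·y^0 ↦ -1·X^2·Y^0·Z^1.
  monomial 1·x^1·y^2 ↦ 1·X^1·Y^2·Z^0.
  monomial -2·x^1·y^1 ↦ -2·X^1·Y^1·Z^1.
  monomial 1·x^1·y^0 ↦ 1·X^1·Y^0·Z^2.
  monomial 3·x^0·y^3 ↦ 3·X^0·Y^3·Z^0.
  monomial 2·x^0·y^2 ↦ 2·X^0·Y^2·Z^1.
  monomial 1·x^0·y^1 ↦ 1·X^0·Y^1·Z^2.
  monomial 1·x^0·y^0 ↦ 1·X^0·Y^0·Z^3.
Collecting: F(X, Y, Z) = X**2*Y - X**2*Z + X*Y**2 - 2*X*Y*Z + X*Z**2 + 3*Y**3 + 2*Y**2*Z + Y*Z**2 + Z**3.


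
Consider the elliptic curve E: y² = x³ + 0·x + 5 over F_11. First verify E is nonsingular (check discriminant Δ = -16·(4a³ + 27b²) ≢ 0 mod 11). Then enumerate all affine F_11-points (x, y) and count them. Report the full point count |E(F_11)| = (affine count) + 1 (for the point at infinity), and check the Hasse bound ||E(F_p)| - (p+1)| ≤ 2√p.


Affine points = {(0, 4), (0, 7), (4, 5), (4, 6), (5, 3), (5, 8), (6, 1), (6, 10), (8, 0), (10, 2), (10, 9)}; affine count = 11; |E(F_11)| = 12.

Discriminant check: Δ ∝ 4a³ + 27b² = 4·0³ + 27·5² = 4·0 + 27·25 ≡ 4 (mod 11). Nonzero ⇒ E is nonsingular.
For each x ∈ F_11, compute rhs = x³ + 0·x + 5 mod 11, then count y ∈ F_11 with y² ≡ rhs.
  x = 0: rhs = 5, matching y values: 4, 7 (2 points).
  x = 1: rhs = 6, matching y values: none (0 points).
  x = 2: rhs = 2, matching y values: none (0 points).
  x = 3: rhs = 10, matching y values: none (0 points).
  x = 4: rhs = 3, matching y values: 5, 6 (2 points).
  x = 5: rhs = 9, matching y values: 3, 8 (2 points).
  x = 6: rhs = 1, matching y values: 1, 10 (2 points).
  x = 7: rhs = 7, matching y values: none (0 points).
  x = 8: rhs = 0, matching y values: 0 (1 points).
  x = 9: rhs = 8, matching y values: none (0 points).
  x = 10: rhs = 4, matching y values: 2, 9 (2 points).
Total affine count: 11.
Full point count |E(F_11)| = 11 + 1 = 12.
Hasse bound: |12 − (11+1)| = |0| = 0 ≤ 2√11 ≈ 6.6332 ✓.


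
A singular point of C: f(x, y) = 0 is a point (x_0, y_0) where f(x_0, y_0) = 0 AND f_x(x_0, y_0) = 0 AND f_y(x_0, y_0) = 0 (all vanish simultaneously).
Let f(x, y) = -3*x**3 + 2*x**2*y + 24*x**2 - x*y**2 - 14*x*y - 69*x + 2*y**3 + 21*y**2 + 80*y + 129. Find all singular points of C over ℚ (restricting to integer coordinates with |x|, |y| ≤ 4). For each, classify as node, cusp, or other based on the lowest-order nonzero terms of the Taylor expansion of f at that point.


Singular points: {(2, -3)}; classification: cusp.

Compute partial derivatives:
  f_x = -9*x**2 + 4*x*y + 48*x - y**2 - 14*y - 69.
  f_y = 2*x**2 - 2*x*y - 14*x + 6*y**2 + 42*y + 80.
Scan x_0 ∈ {−4, ..., 4}. For each x_0, f_y(x_0, y) is a polynomial in y; find its integer roots y ∈ {−4, ..., 4}, then test f_x and f at those candidates.
  x = -4: f_y(-4, y) = 6*y**2 + 50*y + 168; no integer root y with |y| ≤ 4.
  x = -3: f_y(-3, y) = 6*y**2 + 48*y + 140; no integer root y with |y| ≤ 4.
  x = -2: f_y(-2, y) = 6*y**2 + 46*y + 116; no integer root y with |y| ≤ 4.
  x = -1: f_y(-1, y) = 6*y**2 + 44*y + 96; no integer root y with |y| ≤ 4.
  x = 0: f_y(0, y) = 6*y**2 + 42*y + 80; no integer root y with |y| ≤ 4.
  x = 1: f_y(1, y) = 6*y**2 + 40*y + 68; no integer root y with |y| ≤ 4.
  x = 2: f_y(2, y) = 6*y**2 + 38*y + 60; vanishes at y ∈ {-3}. (2, -3): f_x = 0, f = 0 — SINGULAR.
  x = 3: f_y(3, y) = 6*y**2 + 36*y + 56; no integer root y with |y| ≤ 4.
  x = 4: f_y(4, y) = 6*y**2 + 34*y + 56; no integer root y with |y| ≤ 4.
Only singular point on the grid: (2, -3).
Classify: substitute x = 2 + u, y = -3 + v and expand: f = -3*u**3 + 2*u**2*v - u*v**2 + 2*v**3 + v**2.
No constant or linear terms (consistent with a singular point). Quadratic part: v**2. Cubic part: -3*u**3 + 2*u**2*v - u*v**2 + 2*v**3.
The quadratic part v**2 is a perfect square, so there is a single (double) tangent line v = 0, i.e. y = -3. Restricting the cubic part to that line (v = 0) leaves -3*u**3 ≠ 0, so f is not divisible by v and the branch is v² ≈ 3*u**3 to lowest order — this is a cusp.
Classification: cusp.


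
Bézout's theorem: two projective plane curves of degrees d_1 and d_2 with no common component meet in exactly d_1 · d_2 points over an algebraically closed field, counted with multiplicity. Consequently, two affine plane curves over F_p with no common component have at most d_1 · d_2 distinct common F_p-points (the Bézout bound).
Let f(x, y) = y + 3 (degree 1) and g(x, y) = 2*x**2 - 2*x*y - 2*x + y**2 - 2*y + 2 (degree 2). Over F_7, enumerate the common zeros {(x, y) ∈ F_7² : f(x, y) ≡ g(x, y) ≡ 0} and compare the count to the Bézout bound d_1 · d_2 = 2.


Common zeros: ∅; count = 0; Bézout bound = 2.

deg(f) = 1, deg(g) = 2, so Bézout bound = 2.
Scan x ∈ F_7. For each x, list the y ∈ F_7 with f(x, y) ≡ 0 and those with g(x, y) ≡ 0 (mod 7); the common zeros in that column are the intersection.
  x = 0: f ≡ 0 at y ∈ {4}; g ≡ 0 at y ∈ ∅; common: ∅.
  x = 1: f ≡ 0 at y ∈ {4}; g ≡ 0 at y ∈ {5, 6}; common: ∅.
  x = 2: f ≡ 0 at y ∈ {4}; g ≡ 0 at y ∈ ∅; common: ∅.
  x = 3: f ≡ 0 at y ∈ {4}; g ≡ 0 at y ∈ {0, 1}; common: ∅.
  x = 4: f ≡ 0 at y ∈ {4}; g ≡ 0 at y ∈ ∅; common: ∅.
  x = 5: f ≡ 0 at y ∈ {4}; g ≡ 0 at y ∈ {0, 5}; common: ∅.
  x = 6: f ≡ 0 at y ∈ {4}; g ≡ 0 at y ∈ {1, 6}; common: ∅.
Collecting: common zeros = ∅, so the count is 0.
Comparison with the Bézout bound: 0 ≤ 2 = deg(f)·deg(g), as expected for curves with no common component (the affine F_7-count falls short of the bound because intersections may lie at infinity, over extension fields, or carry multiplicity).


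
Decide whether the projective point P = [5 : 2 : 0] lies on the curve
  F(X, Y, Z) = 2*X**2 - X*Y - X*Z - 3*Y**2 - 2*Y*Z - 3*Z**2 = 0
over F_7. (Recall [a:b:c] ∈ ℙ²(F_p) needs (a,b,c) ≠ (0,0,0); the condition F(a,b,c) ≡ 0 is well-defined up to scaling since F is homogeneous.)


F(5,2,0) ≡ 0 (mod 7); P is on the curve.

Evaluate F(5, 2, 0) term-by-term (mod 7).
  2*X**2 ↦ 2·25·1·1 = 50
  -X*Y ↦ -1·5·2·1 = -10
  -X*Z ↦ -1·5·1·0 = 0
  -3*Y**2 ↦ -3·1·4·1 = -12
  -2*Y*Z ↦ -2·1·2·0 = 0
  -3*Z**2 ↦ -3·1·1·0 = 0
Sum: F(5, 2, 0) = (50) + (-10) + (0) + (-12) + (0) + (0) = 28.
Reducing mod 7: 28 ≡ 0 (mod 7).
Since F(a, b, c) ≡ 0 (mod 7), P lies on the curve.


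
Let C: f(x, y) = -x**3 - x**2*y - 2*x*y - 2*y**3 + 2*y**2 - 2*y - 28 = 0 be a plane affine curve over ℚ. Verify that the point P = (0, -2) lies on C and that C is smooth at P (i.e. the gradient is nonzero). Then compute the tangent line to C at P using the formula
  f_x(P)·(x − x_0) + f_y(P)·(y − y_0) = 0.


Tangent line at P: 4*x - 34*y - 68 = 0.

Step 1: f(0, -2) = 0, so P lies on C.
Step 2: partial derivatives
  f_x(x, y) = -3*x**2 - 2*x*y - 2*y, f_y(x, y) = -x**2 - 2*x - 6*y**2 + 4*y - 2.
  f_x(P) = 4, f_y(P) = -34 (gradient nonzero, so P is smooth).
Step 3: tangent line at P: 4·(x − 0) + -34·(y − -2) = 0.
Expanding: 4*x - 34*y - 68 = 0.


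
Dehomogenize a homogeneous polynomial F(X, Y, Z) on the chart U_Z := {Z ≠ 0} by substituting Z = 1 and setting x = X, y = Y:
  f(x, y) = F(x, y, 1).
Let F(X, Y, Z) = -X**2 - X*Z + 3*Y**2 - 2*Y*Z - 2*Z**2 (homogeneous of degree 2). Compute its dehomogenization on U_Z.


f(x, y) = -x**2 - x + 3*y**2 - 2*y - 2

On U_Z we set Z = 1. Each monomial c·X^i·Y^j·Z^k in F becomes c·x^i·y^j·1^k = c·x^i·y^j.
Substituting Z = 1: F(X, Y, 1) = -x**2 - x + 3*y**2 - 2*y - 2.
Note: deg(f) ≤ deg(F) = 2; strict inequality happens when F is divisible by Z (lost terms).


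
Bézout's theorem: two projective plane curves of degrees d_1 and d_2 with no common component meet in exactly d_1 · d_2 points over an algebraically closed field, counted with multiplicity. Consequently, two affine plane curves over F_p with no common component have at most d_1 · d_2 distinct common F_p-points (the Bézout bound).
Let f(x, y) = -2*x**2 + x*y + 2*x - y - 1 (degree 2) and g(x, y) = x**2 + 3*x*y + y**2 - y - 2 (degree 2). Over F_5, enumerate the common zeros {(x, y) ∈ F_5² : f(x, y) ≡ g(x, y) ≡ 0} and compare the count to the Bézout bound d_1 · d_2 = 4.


Common zeros: {(0, 4), (3, 4)}; count = 2; Bézout bound = 4.

deg(f) = 2, deg(g) = 2, so Bézout bound = 4.
Scan x ∈ F_5. For each x, list the y ∈ F_5 with f(x, y) ≡ 0 and those with g(x, y) ≡ 0 (mod 5); the common zeros in that column are the intersection.
  x = 0: f ≡ 0 at y ∈ {4}; g ≡ 0 at y ∈ {2, 4}; common: {4}.
  x = 1: f ≡ 0 at y ∈ ∅; g ≡ 0 at y ∈ ∅; common: ∅.
  x = 2: f ≡ 0 at y ∈ {0}; g ≡ 0 at y ∈ ∅; common: ∅.
  x = 3: f ≡ 0 at y ∈ {4}; g ≡ 0 at y ∈ {3, 4}; common: {4}.
  x = 4: f ≡ 0 at y ∈ {0}; g ≡ 0 at y ∈ {2}; common: ∅.
Collecting: common zeros = {(0, 4), (3, 4)}, so the count is 2.
Comparison with the Bézout bound: 2 ≤ 4 = deg(f)·deg(g), as expected for curves with no common component (the affine F_5-count falls short of the bound because intersections may lie at infinity, over extension fields, or carry multiplicity).


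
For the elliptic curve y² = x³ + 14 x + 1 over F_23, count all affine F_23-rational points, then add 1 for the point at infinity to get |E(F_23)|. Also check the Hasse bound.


Affine points = {(0, 1), (0, 22), (1, 4), (1, 19), (3, 1), (3, 22), (4, 11), (4, 12), (5, 9), (5, 14), (6, 5), (6, 18), (8, 2), (8, 21), (17, 0), (18, 6), (18, 17), (20, 1), (20, 22), (22, 3), (22, 20)}; affine count = 21; |E(F_23)| = 22.

Discriminant check: Δ ∝ 4a³ + 27b² = 4·14³ + 27·1² = 4·2744 + 27·1 ≡ 9 (mod 23). Nonzero ⇒ E is nonsingular.
For each x ∈ F_23, compute rhs = x³ + 14·x + 1 mod 23, then count y ∈ F_23 with y² ≡ rhs.
  x = 0: rhs = 1, matching y values: 1, 22 (2 points).
  x = 1: rhs = 16, matching y values: 4, 19 (2 points).
  x = 2: rhs = 14, matching y values: none (0 points).
  x = 3: rhs = 1, matching y values: 1, 22 (2 points).
  x = 4: rhs = 6, matching y values: 11, 12 (2 points).
  x = 5: rhs = 12, matching y values: 9, 14 (2 points).
  x = 6: rhs = 2, matching y values: 5, 18 (2 points).
  x = 7: rhs = 5, matching y values: none (0 points).
  x = 8: rhs = 4, matching y values: 2, 21 (2 points).
  x = 9: rhs = 5, matching y values: none (0 points).
  x = 10: rhs = 14, matching y values: none (0 points).
  x = 11: rhs = 14, matching y values: none (0 points).
  x = 12: rhs = 11, matching y values: none (0 points).
  x = 13: rhs = 11, matching y values: none (0 points).
  x = 14: rhs = 20, matching y values: none (0 points).
  x = 15: rhs = 21, matching y values: none (0 points).
  x = 16: rhs = 20, matching y values: none (0 points).
  x = 17: rhs = 0, matching y values: 0 (1 points).
  x = 18: rhs = 13, matching y values: 6, 17 (2 points).
  x = 19: rhs = 19, matching y values: none (0 points).
  x = 20: rhs = 1, matching y values: 1, 22 (2 points).
  x = 21: rhs = 11, matching y values: none (0 points).
  x = 22: rhs = 9, matching y values: 3, 20 (2 points).
Total affine count: 21.
Full point count |E(F_23)| = 21 + 1 = 22.
Hasse bound: |22 − (23+1)| = |-2| = 2 ≤ 2√23 ≈ 9.5917 ✓.


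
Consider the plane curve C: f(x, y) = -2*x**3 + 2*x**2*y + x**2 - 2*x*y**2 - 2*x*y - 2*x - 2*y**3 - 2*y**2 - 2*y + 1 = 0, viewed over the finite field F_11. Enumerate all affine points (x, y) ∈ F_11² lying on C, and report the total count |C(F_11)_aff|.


Affine F_11-points: {(0, 3), (1, 8), (2, 4), (3, 10), (4, 4), (4, 9), (5, 5), (6, 0), (6, 2), (7, 6), (9, 6)}; count = 11.

For each of the 121 pairs (x, y) ∈ F_11², evaluate f(x, y) mod 11. Record the zeros.
  x = 0: [0↦1, 1↦6, 2↦6, 3↦0, 4↦9, 5↦10, 6↦2, 7↦6, 8↦10, 9↦2, 10↦3]  zeros at y ∈ {3}
  x = 1: [0↦9, 1↦1, 2↦6, 3↦1, 4↦7, 5↦1, 6↦4, 7↦4, 8↦0, 9↦2, 10↦9]  zeros at y ∈ {8}
  x = 2: [0↦7, 1↦1, 2↦4, 3↦4, 4↦0, 5↦2, 6↦9, 7↦9, 8↦1, 9↦6, 10↦1]  zeros at y ∈ {4}
  x = 3: [0↦5, 1↦5, 2↦10, 3↦8, 4↦9, 5↦1, 6↦5, 7↦9, 8↦1, 9↦2, 10↦0]  zeros at y ∈ {10}
  x = 4: [0↦2, 1↦1, 2↦1, 3↦1, 4↦0, 5↦8, 6↦2, 7↦3, 8↦10, 9↦0, 10↦5]  zeros at y ∈ {4, 9}
  x = 5: [0↦8, 1↦10, 2↦9, 3↦4, 4↦5, 5↦0, 6↦10, 7↦1, 8↦5, 9↦10, 10↦4]  zeros at y ∈ {5}
  x = 6: [0↦0, 1↦9, 2↦0, 3↦5, 4↦1, 5↦9, 6↦6, 7↦2, 8↦7, 9↦9, 10↦7]  zeros at y ∈ {0, 2}
  x = 7: [0↦10, 1↦8, 2↦6, 3↦3, 4↦9, 5↦1, 6↦0, 7↦5, 8↦4, 9↦7, 10↦2]  zeros at y ∈ {6}
  x = 8: [0↦4, 1↦6, 2↦4, 3↦8, 4↦6, 5↦8, 6↦2, 7↦9, 8↦6, 9↦3, 10↦10]  zeros at y ∈ ∅
  x = 9: [0↦3, 1↦2, 2↦4, 3↦8, 4↦2, 5↦7, 6↦0, 7↦2, 8↦1, 9↦7, 10↦8]  zeros at y ∈ {6}
  x = 10: [0↦6, 1↦6, 2↦5, 3↦2, 4↦7, 5↦8, 6↦4, 7↦5, 8↦10, 9↦7, 10↦6]  zeros at y ∈ ∅
Collecting zeros: affine points = {(0, 3), (1, 8), (2, 4), (3, 10), (4, 4), (4, 9), (5, 5), (6, 0), (6, 2), (7, 6), (9, 6)}.
Total count |C(F_11)_aff| = 11.


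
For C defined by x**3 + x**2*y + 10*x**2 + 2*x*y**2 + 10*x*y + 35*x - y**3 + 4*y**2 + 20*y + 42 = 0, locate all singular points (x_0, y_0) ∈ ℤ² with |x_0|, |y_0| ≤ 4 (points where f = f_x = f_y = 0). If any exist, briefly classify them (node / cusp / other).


Singular points: {(-3, -1)}; classification: cusp.

Compute partial derivatives:
  f_x = 3*x**2 + 2*x*y + 20*x + 2*y**2 + 10*y + 35.
  f_y = x**2 + 4*x*y + 10*x - 3*y**2 + 8*y + 20.
Scan x_0 ∈ {−4, ..., 4}. For each x_0, f_y(x_0, y) is a polynomial in y; find its integer roots y ∈ {−4, ..., 4}, then test f_x and f at those candidates.
  x = -4: f_y(-4, y) = -3*y**2 - 8*y - 4; vanishes at y ∈ {-2}. (-4, -2): f_x = 7 ≠ 0.
  x = -3: f_y(-3, y) = -3*y**2 - 4*y - 1; vanishes at y ∈ {-1}. (-3, -1): f_x = 0, f = 0 — SINGULAR.
  x = -2: f_y(-2, y) = 4 - 3*y**2; no integer root y with |y| ≤ 4.
  x = -1: f_y(-1, y) = -3*y**2 + 4*y + 11; no integer root y with |y| ≤ 4.
  x = 0: f_y(0, y) = -3*y**2 + 8*y + 20; no integer root y with |y| ≤ 4.
  x = 1: f_y(1, y) = -3*y**2 + 12*y + 31; no integer root y with |y| ≤ 4.
  x = 2: f_y(2, y) = -3*y**2 + 16*y + 44; vanishes at y ∈ {-2}. (2, -2): f_x = 67 ≠ 0.
  x = 3: f_y(3, y) = -3*y**2 + 20*y + 59; no integer root y with |y| ≤ 4.
  x = 4: f_y(4, y) = -3*y**2 + 24*y + 76; no integer root y with |y| ≤ 4.
Only singular point on the grid: (-3, -1).
Classify: substitute x = -3 + u, y = -1 + v and expand: f = u**3 + u**2*v + 2*u*v**2 - v**3 + v**2.
No constant or linear terms (consistent with a singular point). Quadratic part: v**2. Cubic part: u**3 + u**2*v + 2*u*v**2 - v**3.
The quadratic part v**2 is a perfect square, so there is a single (double) tangent line v = 0, i.e. y = -1. Restricting the cubic part to that line (v = 0) leaves u**3 ≠ 0, so f is not divisible by v and the branch is v² ≈ -u**3 to lowest order — this is a cusp.
Classification: cusp.


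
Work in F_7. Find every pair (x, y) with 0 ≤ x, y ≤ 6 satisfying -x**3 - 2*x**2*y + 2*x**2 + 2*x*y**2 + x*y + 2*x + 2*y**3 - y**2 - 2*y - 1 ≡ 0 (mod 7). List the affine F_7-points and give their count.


Affine F_7-points: {(0, 2), (1, 3), (2, 1), (2, 4), (3, 1), (6, 0), (6, 6)}; count = 7.

For each of the 49 pairs (x, y) ∈ F_7², evaluate f(x, y) mod 7. Record the zeros.
  x = 0: [0↦6, 1↦5, 2↦0, 3↦3, 4↦5, 5↦4, 6↦5]  zeros at y ∈ {2}
  x = 1: [0↦2, 1↦2, 2↦2, 3↦0, 4↦1, 5↦3, 6↦4]  zeros at y ∈ {3}
  x = 2: [0↦3, 1↦0, 2↦1, 3↦4, 4↦0, 5↦1, 6↦5]  zeros at y ∈ {1, 4}
  x = 3: [0↦3, 1↦0, 2↦5, 3↦2, 4↦3, 5↦6, 6↦2]  zeros at y ∈ {1}
  x = 4: [0↦3, 1↦3, 2↦1, 3↦2, 4↦4, 5↦5, 6↦3]  zeros at y ∈ ∅
  x = 5: [0↦4, 1↦3, 2↦4, 3↦5, 4↦4, 5↦6, 6↦2]  zeros at y ∈ ∅
  x = 6: [0↦0, 1↦1, 2↦1, 3↦5, 4↦4, 5↦3, 6↦0]  zeros at y ∈ {0, 6}
Collecting zeros: affine points = {(0, 2), (1, 3), (2, 1), (2, 4), (3, 1), (6, 0), (6, 6)}.
Total count |C(F_7)_aff| = 7.


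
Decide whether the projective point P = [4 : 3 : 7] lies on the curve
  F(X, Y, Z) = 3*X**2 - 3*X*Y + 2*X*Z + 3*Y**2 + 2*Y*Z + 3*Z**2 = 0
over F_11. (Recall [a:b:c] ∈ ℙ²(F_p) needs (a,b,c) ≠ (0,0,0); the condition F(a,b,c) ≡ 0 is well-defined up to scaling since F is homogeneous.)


F(4,3,7) ≡ 9 (mod 11); P is NOT on the curve.

Evaluate F(4, 3, 7) term-by-term (mod 11).
  3*X**2 ↦ 3·16·1·1 = 48
  -3*X*Y ↦ -3·4·3·1 = -36
  2*X*Z ↦ 2·4·1·7 = 56
  3*Y**2 ↦ 3·1·9·1 = 27
  2*Y*Z ↦ 2·1·3·7 = 42
  3*Z**2 ↦ 3·1·1·49 = 147
Sum: F(4, 3, 7) = (48) + (-36) + (56) + (27) + (42) + (147) = 284.
Reducing mod 11: 284 ≡ 9 (mod 11).
Since F(a, b, c) ≡ 9 ≠ 0 (mod 11), P does NOT lie on the curve.


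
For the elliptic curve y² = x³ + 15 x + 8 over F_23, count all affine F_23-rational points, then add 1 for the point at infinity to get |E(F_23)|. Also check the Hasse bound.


Affine points = {(0, 10), (0, 13), (1, 1), (1, 22), (2, 0), (5, 1), (5, 22), (10, 10), (10, 13), (11, 3), (11, 20), (13, 10), (13, 13), (14, 8), (14, 15), (17, 1), (17, 22), (21, 4), (21, 19)}; affine count = 19; |E(F_23)| = 20.

Discriminant check: Δ ∝ 4a³ + 27b² = 4·15³ + 27·8² = 4·3375 + 27·64 ≡ 2 (mod 23). Nonzero ⇒ E is nonsingular.
For each x ∈ F_23, compute rhs = x³ + 15·x + 8 mod 23, then count y ∈ F_23 with y² ≡ rhs.
  x = 0: rhs = 8, matching y values: 10, 13 (2 points).
  x = 1: rhs = 1, matching y values: 1, 22 (2 points).
  x = 2: rhs = 0, matching y values: 0 (1 points).
  x = 3: rhs = 11, matching y values: none (0 points).
  x = 4: rhs = 17, matching y values: none (0 points).
  x = 5: rhs = 1, matching y values: 1, 22 (2 points).
  x = 6: rhs = 15, matching y values: none (0 points).
  x = 7: rhs = 19, matching y values: none (0 points).
  x = 8: rhs = 19, matching y values: none (0 points).
  x = 9: rhs = 21, matching y values: none (0 points).
  x = 10: rhs = 8, matching y values: 10, 13 (2 points).
  x = 11: rhs = 9, matching y values: 3, 20 (2 points).
  x = 12: rhs = 7, matching y values: none (0 points).
  x = 13: rhs = 8, matching y values: 10, 13 (2 points).
  x = 14: rhs = 18, matching y values: 8, 15 (2 points).
  x = 15: rhs = 20, matching y values: none (0 points).
  x = 16: rhs = 20, matching y values: none (0 points).
  x = 17: rhs = 1, matching y values: 1, 22 (2 points).
  x = 18: rhs = 15, matching y values: none (0 points).
  x = 19: rhs = 22, matching y values: none (0 points).
  x = 20: rhs = 5, matching y values: none (0 points).
  x = 21: rhs = 16, matching y values: 4, 19 (2 points).
  x = 22: rhs = 15, matching y values: none (0 points).
Total affine count: 19.
Full point count |E(F_23)| = 19 + 1 = 20.
Hasse bound: |20 − (23+1)| = |-4| = 4 ≤ 2√23 ≈ 9.5917 ✓.


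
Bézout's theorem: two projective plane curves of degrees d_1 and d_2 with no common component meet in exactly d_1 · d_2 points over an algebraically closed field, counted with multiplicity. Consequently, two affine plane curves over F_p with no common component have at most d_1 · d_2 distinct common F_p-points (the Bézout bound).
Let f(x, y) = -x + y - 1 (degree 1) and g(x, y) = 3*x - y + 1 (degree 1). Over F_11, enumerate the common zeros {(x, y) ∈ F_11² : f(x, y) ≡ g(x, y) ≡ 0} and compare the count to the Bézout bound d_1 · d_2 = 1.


Common zeros: {(0, 1)}; count = 1; Bézout bound = 1.

deg(f) = 1, deg(g) = 1, so Bézout bound = 1.
Scan x ∈ F_11. For each x, list the y ∈ F_11 with f(x, y) ≡ 0 and those with g(x, y) ≡ 0 (mod 11); the common zeros in that column are the intersection.
  x = 0: f ≡ 0 at y ∈ {1}; g ≡ 0 at y ∈ {1}; common: {1}.
  x = 1: f ≡ 0 at y ∈ {2}; g ≡ 0 at y ∈ {4}; common: ∅.
  x = 2: f ≡ 0 at y ∈ {3}; g ≡ 0 at y ∈ {7}; common: ∅.
  x = 3: f ≡ 0 at y ∈ {4}; g ≡ 0 at y ∈ {10}; common: ∅.
  x = 4: f ≡ 0 at y ∈ {5}; g ≡ 0 at y ∈ {2}; common: ∅.
  x = 5: f ≡ 0 at y ∈ {6}; g ≡ 0 at y ∈ {5}; common: ∅.
  x = 6: f ≡ 0 at y ∈ {7}; g ≡ 0 at y ∈ {8}; common: ∅.
  x = 7: f ≡ 0 at y ∈ {8}; g ≡ 0 at y ∈ {0}; common: ∅.
  x = 8: f ≡ 0 at y ∈ {9}; g ≡ 0 at y ∈ {3}; common: ∅.
  x = 9: f ≡ 0 at y ∈ {10}; g ≡ 0 at y ∈ {6}; common: ∅.
  x = 10: f ≡ 0 at y ∈ {0}; g ≡ 0 at y ∈ {9}; common: ∅.
Collecting: common zeros = {(0, 1)}, so the count is 1.
Comparison with the Bézout bound: 1 ≤ 1 = deg(f)·deg(g), as expected for curves with no common component (the bound is attained).


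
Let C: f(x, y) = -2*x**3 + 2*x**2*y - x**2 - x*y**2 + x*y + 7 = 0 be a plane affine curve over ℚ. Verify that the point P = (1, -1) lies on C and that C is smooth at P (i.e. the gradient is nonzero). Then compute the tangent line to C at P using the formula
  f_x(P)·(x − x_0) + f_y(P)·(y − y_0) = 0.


Tangent line at P: -14*x + 5*y + 19 = 0.

Step 1: f(1, -1) = 0, so P lies on C.
Step 2: partial derivatives
  f_x(x, y) = -6*x**2 + 4*x*y - 2*x - y**2 + y, f_y(x, y) = 2*x**2 - 2*x*y + x.
  f_x(P) = -14, f_y(P) = 5 (gradient nonzero, so P is smooth).
Step 3: tangent line at P: -14·(x − 1) + 5·(y − -1) = 0.
Expanding: -14*x + 5*y + 19 = 0.


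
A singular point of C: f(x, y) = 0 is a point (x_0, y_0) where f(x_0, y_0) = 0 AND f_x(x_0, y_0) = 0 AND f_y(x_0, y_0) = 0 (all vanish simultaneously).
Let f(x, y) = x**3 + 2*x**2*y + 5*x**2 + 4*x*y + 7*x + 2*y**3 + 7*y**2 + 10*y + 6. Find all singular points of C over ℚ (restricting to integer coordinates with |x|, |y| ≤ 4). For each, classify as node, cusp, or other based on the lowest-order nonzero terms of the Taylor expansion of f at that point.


Singular points: {(-1, -1)}; classification: cusp.

Compute partial derivatives:
  f_x = 3*x**2 + 4*x*y + 10*x + 4*y + 7.
  f_y = 2*x**2 + 4*x + 6*y**2 + 14*y + 10.
Scan x_0 ∈ {−4, ..., 4}. For each x_0, f_y(x_0, y) is a polynomial in y; find its integer roots y ∈ {−4, ..., 4}, then test f_x and f at those candidates.
  x = -4: f_y(-4, y) = 6*y**2 + 14*y + 26; no integer root y with |y| ≤ 4.
  x = -3: f_y(-3, y) = 6*y**2 + 14*y + 16; no integer root y with |y| ≤ 4.
  x = -2: f_y(-2, y) = 6*y**2 + 14*y + 10; no integer root y with |y| ≤ 4.
  x = -1: f_y(-1, y) = 6*y**2 + 14*y + 8; vanishes at y ∈ {-1}. (-1, -1): f_x = 0, f = 0 — SINGULAR.
  x = 0: f_y(0, y) = 6*y**2 + 14*y + 10; no integer root y with |y| ≤ 4.
  x = 1: f_y(1, y) = 6*y**2 + 14*y + 16; no integer root y with |y| ≤ 4.
  x = 2: f_y(2, y) = 6*y**2 + 14*y + 26; no integer root y with |y| ≤ 4.
  x = 3: f_y(3, y) = 6*y**2 + 14*y + 40; no integer root y with |y| ≤ 4.
  x = 4: f_y(4, y) = 6*y**2 + 14*y + 58; no integer root y with |y| ≤ 4.
Only singular point on the grid: (-1, -1).
Classify: substitute x = -1 + u, y = -1 + v and expand: f = u**3 + 2*u**2*v + 2*v**3 + v**2.
No constant or linear terms (consistent with a singular point). Quadratic part: v**2. Cubic part: u**3 + 2*u**2*v + 2*v**3.
The quadratic part v**2 is a perfect square, so there is a single (double) tangent line v = 0, i.e. y = -1. Restricting the cubic part to that line (v = 0) leaves u**3 ≠ 0, so f is not divisible by v and the branch is v² ≈ -u**3 to lowest order — this is a cusp.
Classification: cusp.


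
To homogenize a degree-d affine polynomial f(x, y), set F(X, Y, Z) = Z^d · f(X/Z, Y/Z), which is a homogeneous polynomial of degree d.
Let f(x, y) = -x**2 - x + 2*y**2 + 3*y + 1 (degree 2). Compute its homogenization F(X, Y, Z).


F(X, Y, Z) = -X**2 - X*Z + 2*Y**2 + 3*Y*Z + Z**2

deg(f) = 2.
Substitute x = X/Z, y = Y/Z into f, then multiply by Z^2.
  monomial -1·x^2·y^0 ↦ -1·X^2·Y^0·Z^0.
  monomial -1·x^1·y^0 ↦ -1·X^1·Y^0·Z^1.
  monomial 2·x^0·y^2 ↦ 2·X^0·Y^2·Z^0.
  monomial 3·x^0·y^1 ↦ 3·X^0·Y^1·Z^1.
  monomial 1·x^0·y^0 ↦ 1·X^0·Y^0·Z^2.
Collecting: F(X, Y, Z) = -X**2 - X*Z + 2*Y**2 + 3*Y*Z + Z**2.


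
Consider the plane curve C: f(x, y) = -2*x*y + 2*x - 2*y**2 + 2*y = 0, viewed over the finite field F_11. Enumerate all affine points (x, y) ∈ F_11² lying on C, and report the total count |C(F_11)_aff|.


Affine F_11-points: {(0, 0), (0, 1), (1, 1), (1, 10), (2, 1), (2, 9), (3, 1), (3, 8), (4, 1), (4, 7), (5, 1), (5, 6), (6, 1), (6, 5), (7, 1), (7, 4), (8, 1), (8, 3), (9, 1), (9, 2), (10, 1)}; count = 21.

For each of the 121 pairs (x, y) ∈ F_11², evaluate f(x, y) mod 11. Record the zeros.
  x = 0: [0↦0, 1↦0, 2↦7, 3↦10, 4↦9, 5↦4, 6↦6, 7↦4, 8↦9, 9↦10, 10↦7]  zeros at y ∈ {0, 1}
  x = 1: [0↦2, 1↦0, 2↦5, 3↦6, 4↦3, 5↦7, 6↦7, 7↦3, 8↦6, 9↦5, 10↦0]  zeros at y ∈ {1, 10}
  x = 2: [0↦4, 1↦0, 2↦3, 3↦2, 4↦8, 5↦10, 6↦8, 7↦2, 8↦3, 9↦0, 10↦4]  zeros at y ∈ {1, 9}
  x = 3: [0↦6, 1↦0, 2↦1, 3↦9, 4↦2, 5↦2, 6↦9, 7↦1, 8↦0, 9↦6, 10↦8]  zeros at y ∈ {1, 8}
  x = 4: [0↦8, 1↦0, 2↦10, 3↦5, 4↦7, 5↦5, 6↦10, 7↦0, 8↦8, 9↦1, 10↦1]  zeros at y ∈ {1, 7}
  x = 5: [0↦10, 1↦0, 2↦8, 3↦1, 4↦1, 5↦8, 6↦0, 7↦10, 8↦5, 9↦7, 10↦5]  zeros at y ∈ {1, 6}
  x = 6: [0↦1, 1↦0, 2↦6, 3↦8, 4↦6, 5↦0, 6↦1, 7↦9, 8↦2, 9↦2, 10↦9]  zeros at y ∈ {1, 5}
  x = 7: [0↦3, 1↦0, 2↦4, 3↦4, 4↦0, 5↦3, 6↦2, 7↦8, 8↦10, 9↦8, 10↦2]  zeros at y ∈ {1, 4}
  x = 8: [0↦5, 1↦0, 2↦2, 3↦0, 4↦5, 5↦6, 6↦3, 7↦7, 8↦7, 9↦3, 10↦6]  zeros at y ∈ {1, 3}
  x = 9: [0↦7, 1↦0, 2↦0, 3↦7, 4↦10, 5↦9, 6↦4, 7↦6, 8↦4, 9↦9, 10↦10]  zeros at y ∈ {1, 2}
  x = 10: [0↦9, 1↦0, 2↦9, 3↦3, 4↦4, 5↦1, 6↦5, 7↦5, 8↦1, 9↦4, 10↦3]  zeros at y ∈ {1}
Collecting zeros: affine points = {(0, 0), (0, 1), (1, 1), (1, 10), (2, 1), (2, 9), (3, 1), (3, 8), (4, 1), (4, 7), (5, 1), (5, 6), (6, 1), (6, 5), (7, 1), (7, 4), (8, 1), (8, 3), (9, 1), (9, 2), (10, 1)}.
Total count |C(F_11)_aff| = 21.


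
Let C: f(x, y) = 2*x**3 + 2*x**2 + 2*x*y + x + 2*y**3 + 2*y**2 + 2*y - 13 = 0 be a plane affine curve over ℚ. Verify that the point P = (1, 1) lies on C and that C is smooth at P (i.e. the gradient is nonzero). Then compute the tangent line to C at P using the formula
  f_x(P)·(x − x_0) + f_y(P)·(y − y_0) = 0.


Tangent line at P: 13*x + 14*y - 27 = 0.

Step 1: f(1, 1) = 0, so P lies on C.
Step 2: partial derivatives
  f_x(x, y) = 6*x**2 + 4*x + 2*y + 1, f_y(x, y) = 2*x + 6*y**2 + 4*y + 2.
  f_x(P) = 13, f_y(P) = 14 (gradient nonzero, so P is smooth).
Step 3: tangent line at P: 13·(x − 1) + 14·(y − 1) = 0.
Expanding: 13*x + 14*y - 27 = 0.


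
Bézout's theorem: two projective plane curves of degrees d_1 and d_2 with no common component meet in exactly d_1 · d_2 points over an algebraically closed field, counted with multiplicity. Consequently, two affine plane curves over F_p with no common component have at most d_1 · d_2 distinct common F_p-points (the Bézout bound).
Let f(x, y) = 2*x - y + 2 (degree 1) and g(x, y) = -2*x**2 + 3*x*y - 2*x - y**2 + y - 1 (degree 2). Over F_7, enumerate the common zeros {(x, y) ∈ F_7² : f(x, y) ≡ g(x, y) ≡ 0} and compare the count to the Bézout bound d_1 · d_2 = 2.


Common zeros: {(2, 6)}; count = 1; Bézout bound = 2.

deg(f) = 1, deg(g) = 2, so Bézout bound = 2.
Scan x ∈ F_7. For each x, list the y ∈ F_7 with f(x, y) ≡ 0 and those with g(x, y) ≡ 0 (mod 7); the common zeros in that column are the intersection.
  x = 0: f ≡ 0 at y ∈ {2}; g ≡ 0 at y ∈ {3, 5}; common: ∅.
  x = 1: f ≡ 0 at y ∈ {4}; g ≡ 0 at y ∈ ∅; common: ∅.
  x = 2: f ≡ 0 at y ∈ {6}; g ≡ 0 at y ∈ {1, 6}; common: {6}.
  x = 3: f ≡ 0 at y ∈ {1}; g ≡ 0 at y ∈ {5}; common: ∅.
  x = 4: f ≡ 0 at y ∈ {3}; g ≡ 0 at y ∈ ∅; common: ∅.
  x = 5: f ≡ 0 at y ∈ {5}; g ≡ 0 at y ∈ ∅; common: ∅.
  x = 6: f ≡ 0 at y ∈ {0}; g ≡ 0 at y ∈ {6}; common: ∅.
Collecting: common zeros = {(2, 6)}, so the count is 1.
Comparison with the Bézout bound: 1 ≤ 2 = deg(f)·deg(g), as expected for curves with no common component (the affine F_7-count falls short of the bound because intersections may lie at infinity, over extension fields, or carry multiplicity).


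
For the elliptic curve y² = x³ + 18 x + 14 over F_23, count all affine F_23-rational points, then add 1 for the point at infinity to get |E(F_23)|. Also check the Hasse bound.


Affine points = {(2, 9), (2, 14), (3, 7), (3, 16), (4, 9), (4, 14), (6, 4), (6, 19), (7, 0), (8, 7), (8, 16), (9, 10), (9, 13), (11, 5), (11, 18), (12, 7), (12, 16), (15, 5), (15, 18), (17, 9), (17, 14), (18, 11), (18, 12), (19, 4), (19, 19), (20, 5), (20, 18), (21, 4), (21, 19), (22, 8), (22, 15)}; affine count = 31; |E(F_23)| = 32.

Discriminant check: Δ ∝ 4a³ + 27b² = 4·18³ + 27·14² = 4·5832 + 27·196 ≡ 8 (mod 23). Nonzero ⇒ E is nonsingular.
For each x ∈ F_23, compute rhs = x³ + 18·x + 14 mod 23, then count y ∈ F_23 with y² ≡ rhs.
  x = 0: rhs = 14, matching y values: none (0 points).
  x = 1: rhs = 10, matching y values: none (0 points).
  x = 2: rhs = 12, matching y values: 9, 14 (2 points).
  x = 3: rhs = 3, matching y values: 7, 16 (2 points).
  x = 4: rhs = 12, matching y values: 9, 14 (2 points).
  x = 5: rhs = 22, matching y values: none (0 points).
  x = 6: rhs = 16, matching y values: 4, 19 (2 points).
  x = 7: rhs = 0, matching y values: 0 (1 points).
  x = 8: rhs = 3, matching y values: 7, 16 (2 points).
  x = 9: rhs = 8, matching y values: 10, 13 (2 points).
  x = 10: rhs = 21, matching y values: none (0 points).
  x = 11: rhs = 2, matching y values: 5, 18 (2 points).
  x = 12: rhs = 3, matching y values: 7, 16 (2 points).
  x = 13: rhs = 7, matching y values: none (0 points).
  x = 14: rhs = 20, matching y values: none (0 points).
  x = 15: rhs = 2, matching y values: 5, 18 (2 points).
  x = 16: rhs = 5, matching y values: none (0 points).
  x = 17: rhs = 12, matching y values: 9, 14 (2 points).
  x = 18: rhs = 6, matching y values: 11, 12 (2 points).
  x = 19: rhs = 16, matching y values: 4, 19 (2 points).
  x = 20: rhs = 2, matching y values: 5, 18 (2 points).
  x = 21: rhs = 16, matching y values: 4, 19 (2 points).
  x = 22: rhs = 18, matching y values: 8, 15 (2 points).
Total affine count: 31.
Full point count |E(F_23)| = 31 + 1 = 32.
Hasse bound: |32 − (23+1)| = |8| = 8 ≤ 2√23 ≈ 9.5917 ✓.


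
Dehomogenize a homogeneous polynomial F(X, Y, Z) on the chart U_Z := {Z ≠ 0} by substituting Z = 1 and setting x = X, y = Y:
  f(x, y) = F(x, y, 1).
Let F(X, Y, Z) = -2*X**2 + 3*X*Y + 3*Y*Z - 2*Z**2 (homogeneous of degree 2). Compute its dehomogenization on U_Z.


f(x, y) = -2*x**2 + 3*x*y + 3*y - 2

On U_Z we set Z = 1. Each monomial c·X^i·Y^j·Z^k in F becomes c·x^i·y^j·1^k = c·x^i·y^j.
Substituting Z = 1: F(X, Y, 1) = -2*x**2 + 3*x*y + 3*y - 2.
Note: deg(f) ≤ deg(F) = 2; strict inequality happens when F is divisible by Z (lost terms).
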